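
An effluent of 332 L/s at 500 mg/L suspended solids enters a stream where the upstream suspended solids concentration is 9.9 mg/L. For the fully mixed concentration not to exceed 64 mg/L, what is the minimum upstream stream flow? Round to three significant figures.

2680 L/s

Set C_mix = 64: (Q·9.900 + 332.0·500.0) / (Q + 332.0) = 64
→ Q = 332.0·(500.0 − 64)/(64 − 9.900) = 2676 L/s.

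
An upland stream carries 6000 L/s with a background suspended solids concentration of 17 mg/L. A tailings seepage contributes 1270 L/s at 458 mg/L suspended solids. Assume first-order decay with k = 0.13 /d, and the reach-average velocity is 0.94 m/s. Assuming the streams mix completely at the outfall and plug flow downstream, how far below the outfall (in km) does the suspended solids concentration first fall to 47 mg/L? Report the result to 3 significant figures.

433 km

Mixed concentration C = ΣQC/ΣQ = (6000·17.00 + 1270·458.0) / 7270 = 683700/7270 = 94.04 mg/L.
Set 94.04·exp(−k·t) = 47 → t = ln(94.04/47)/k = 460900 s = 128.0 h.
Distance = v·t = 0.94·460900 = 433300 m = 433.3 km.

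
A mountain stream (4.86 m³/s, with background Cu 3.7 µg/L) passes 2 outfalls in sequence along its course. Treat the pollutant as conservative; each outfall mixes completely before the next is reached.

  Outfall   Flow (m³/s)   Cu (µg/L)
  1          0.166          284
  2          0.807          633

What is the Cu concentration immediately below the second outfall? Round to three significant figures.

98.7 µg/L

Below outfall 1: Q → 5.026 m³/s, C = (4.860·3.700 + 0.1660·284.0)/5.026 = 12.96 µg/L.
Below outfall 2: Q → 5.833 m³/s, C = (5.026·12.96 + 0.8070·633.0)/5.833 = 98.74 µg/L.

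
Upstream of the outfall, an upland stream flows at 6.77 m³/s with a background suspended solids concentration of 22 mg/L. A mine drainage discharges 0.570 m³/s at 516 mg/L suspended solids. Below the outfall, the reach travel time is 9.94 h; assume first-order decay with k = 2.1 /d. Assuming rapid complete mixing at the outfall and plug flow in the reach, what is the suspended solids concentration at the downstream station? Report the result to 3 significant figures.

Mass balance: C = (6.770·22.00 + 0.5700·516.0) / 7.340 = 443.1/7.340 = 60.36 mg/L.
After decay, C = 60.36 × e^(−kt) = 60.36 × 0.4191 = 25.30 mg/L.

25.3 mg/L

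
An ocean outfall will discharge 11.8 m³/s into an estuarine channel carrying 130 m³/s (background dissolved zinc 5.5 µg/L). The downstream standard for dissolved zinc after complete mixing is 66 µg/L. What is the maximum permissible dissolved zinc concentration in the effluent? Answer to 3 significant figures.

At the limit, (Qr·Cr + Qe·Cₑ)/(Qr + Qe) = 66:
Cₑ = (141.8·66 − 130.0·5.500) / 11.80 = 732.5 µg/L.

733 µg/L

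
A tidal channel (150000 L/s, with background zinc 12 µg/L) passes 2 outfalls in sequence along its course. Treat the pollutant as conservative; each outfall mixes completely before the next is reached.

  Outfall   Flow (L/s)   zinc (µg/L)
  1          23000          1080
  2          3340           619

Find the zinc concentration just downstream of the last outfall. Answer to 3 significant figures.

163 µg/L

Outfall 1: combined Q = 173000 L/s; C = (150000·12.00 + 23000·1080)/173000 = 154.0 µg/L.
Outfall 2: combined Q = 176300 L/s; C = (173000·154.0 + 3340·619.0)/176300 = 162.8 µg/L.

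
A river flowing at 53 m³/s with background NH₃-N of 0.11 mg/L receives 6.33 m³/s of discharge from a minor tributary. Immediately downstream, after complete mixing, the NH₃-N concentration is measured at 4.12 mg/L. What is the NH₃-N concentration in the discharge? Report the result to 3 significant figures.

37.7 mg/L

Mass balance: 53.00·0.1100 + 6.330·Cₑ = 59.33·4.120
→ Cₑ = (59.33·4.120 − 53.00·0.1100) / 6.330 = 37.70 mg/L.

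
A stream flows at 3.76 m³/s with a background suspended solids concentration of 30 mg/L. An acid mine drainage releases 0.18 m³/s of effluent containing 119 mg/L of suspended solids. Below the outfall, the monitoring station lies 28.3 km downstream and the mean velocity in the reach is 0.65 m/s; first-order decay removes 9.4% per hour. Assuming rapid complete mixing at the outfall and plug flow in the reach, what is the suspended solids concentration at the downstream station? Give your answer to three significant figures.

10.3 mg/L

Flow-weighted average: C = (3.760·30.00 + 0.1800·119.0) / 3.940 = 134.2/3.940 = 34.07 mg/L.
Travel time t = 28.3·1000 / 0.65 = 43540 s = 12.09 h.
9.4%/h lost → k = −ln(1 − 0.094) = 0.09872 h⁻¹.
Decay over the reach: 34.07·exp(−kt) = 34.07·0.3030 = 10.32 mg/L.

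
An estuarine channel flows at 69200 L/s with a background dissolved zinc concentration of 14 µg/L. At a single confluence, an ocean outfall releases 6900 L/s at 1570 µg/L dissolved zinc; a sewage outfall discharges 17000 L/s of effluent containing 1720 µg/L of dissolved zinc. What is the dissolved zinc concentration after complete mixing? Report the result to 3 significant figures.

441 µg/L

Conservation of mass: C = (69200·14.00 + 6900·1570 + 17000·1720) / 93100 = 41040000/93100 = 440.8 µg/L.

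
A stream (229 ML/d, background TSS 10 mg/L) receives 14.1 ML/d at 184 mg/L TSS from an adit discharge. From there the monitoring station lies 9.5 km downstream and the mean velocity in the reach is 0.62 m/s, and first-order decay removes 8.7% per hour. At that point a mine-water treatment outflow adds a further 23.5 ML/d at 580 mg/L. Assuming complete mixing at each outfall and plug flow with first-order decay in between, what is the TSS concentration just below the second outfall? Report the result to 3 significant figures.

63.6 mg/L

Mixed concentration C = ΣQC/ΣQ = (229.0·10.00 + 14.10·184.0) / 243.1 = 4884/243.1 = 20.09 mg/L; combined flow 243.1 ML/d.
Travel time t = 9.5·1000 / 0.62 = 15320 s = 4.256 h.
8.7%/h lost → k = −ln(1 − 0.087) = 0.09102 h⁻¹.
Applying C = C₀e^(−kt): 20.09 × 0.6788 = 13.64 mg/L.
At the second outfall, C = (243.1·13.64 + 23.50·580.0) / (243.1 + 23.50) = 63.56 mg/L.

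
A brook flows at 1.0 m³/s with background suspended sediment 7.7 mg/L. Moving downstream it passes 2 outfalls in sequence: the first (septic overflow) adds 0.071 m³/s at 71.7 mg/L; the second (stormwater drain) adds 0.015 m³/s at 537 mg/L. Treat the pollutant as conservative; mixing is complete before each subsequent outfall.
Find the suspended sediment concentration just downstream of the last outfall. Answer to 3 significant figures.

19.2 mg/L

After outfall 1: Q = 1.000 + 0.07100 = 1.071 m³/s; C = (1.000·7.700 + 0.07100·71.70)/1.071 = 11.94 mg/L.
After outfall 2: Q = 1.071 + 0.01500 = 1.086 m³/s; C = (1.071·11.94 + 0.01500·537.0)/1.086 = 19.19 mg/L.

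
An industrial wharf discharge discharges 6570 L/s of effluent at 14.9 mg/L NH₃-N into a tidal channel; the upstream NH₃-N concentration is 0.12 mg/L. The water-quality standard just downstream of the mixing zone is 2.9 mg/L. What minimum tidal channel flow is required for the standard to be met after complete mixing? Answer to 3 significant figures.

28400 L/s

Set C_mix = 2.9: (Q·0.1200 + 6570·14.90) / (Q + 6570) = 2.9
→ Q = 6570·(14.90 − 2.9)/(2.9 − 0.1200) = 28360 L/s.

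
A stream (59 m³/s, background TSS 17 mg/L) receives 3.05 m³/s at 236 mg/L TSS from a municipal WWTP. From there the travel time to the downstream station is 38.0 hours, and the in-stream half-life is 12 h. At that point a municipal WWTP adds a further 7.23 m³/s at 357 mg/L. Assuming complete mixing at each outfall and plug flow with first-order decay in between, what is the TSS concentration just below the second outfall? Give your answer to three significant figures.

After mixing, C = (59.00·17.00 + 3.050·236.0) / 62.05 = 1723/62.05 = 27.76 mg/L; combined flow 62.05 m³/s.
Half-life 12 h → k = ln 2 / 12 = 0.05776 h⁻¹ = 1.386 d⁻¹.
First-order decay: C = 27.76·exp(−k·t) = 27.76·0.1114 = 3.092 mg/L.
At the second outfall, C = (62.05·3.092 + 7.230·357.0) / (62.05 + 7.230) = 40.03 mg/L.

40.0 mg/L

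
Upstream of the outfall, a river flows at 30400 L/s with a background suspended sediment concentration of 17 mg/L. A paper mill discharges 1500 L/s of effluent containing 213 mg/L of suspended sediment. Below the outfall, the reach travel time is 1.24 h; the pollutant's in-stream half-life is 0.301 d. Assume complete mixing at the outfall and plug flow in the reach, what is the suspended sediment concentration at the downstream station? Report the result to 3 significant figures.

23.3 mg/L

Conservation of mass: C = (30400·17.00 + 1500·213.0) / 31900 = 836300/31900 = 26.22 mg/L.
Half-life 0.301 d → k = ln 2 / 0.301 = 2.303 d⁻¹.
After decay, C = 26.22 × e^(−kt) = 26.22 × 0.8878 = 23.28 mg/L.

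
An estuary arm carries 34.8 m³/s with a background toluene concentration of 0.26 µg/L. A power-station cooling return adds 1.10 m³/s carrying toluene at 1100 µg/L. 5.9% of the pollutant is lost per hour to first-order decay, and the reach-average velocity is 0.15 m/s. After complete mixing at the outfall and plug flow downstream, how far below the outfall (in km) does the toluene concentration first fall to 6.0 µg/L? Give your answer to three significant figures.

15.4 km

Conservation of mass: C = (34.80·0.2600 + 1.100·1100) / 35.90 = 1219/35.90 = 33.96 µg/L.
5.9%/h lost → k = −ln(1 − 0.059) = 0.06081 h⁻¹.
Set 33.96·exp(−k·t) = 6.0 → t = ln(33.96/6.0)/k = 102600 s = 28.50 h.
Distance = v·t = 0.15·102600 = 15390 m = 15.39 km.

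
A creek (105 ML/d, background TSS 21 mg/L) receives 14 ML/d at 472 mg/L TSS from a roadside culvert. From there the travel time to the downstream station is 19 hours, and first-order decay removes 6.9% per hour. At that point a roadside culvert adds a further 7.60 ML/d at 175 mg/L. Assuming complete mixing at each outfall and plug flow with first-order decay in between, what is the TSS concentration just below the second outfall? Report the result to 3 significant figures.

28.4 mg/L

Mass balance: C = (105.0·21.00 + 14.00·472.0) / 119.0 = 8813/119.0 = 74.06 mg/L; combined flow 119.0 ML/d.
6.9%/h lost → k = −ln(1 − 0.069) = 0.07150 h⁻¹.
Decay over the reach: 74.06·exp(−kt) = 74.06·0.2571 = 19.04 mg/L.
At the second outfall, C = (119.0·19.04 + 7.600·175.0) / (119.0 + 7.600) = 28.40 mg/L.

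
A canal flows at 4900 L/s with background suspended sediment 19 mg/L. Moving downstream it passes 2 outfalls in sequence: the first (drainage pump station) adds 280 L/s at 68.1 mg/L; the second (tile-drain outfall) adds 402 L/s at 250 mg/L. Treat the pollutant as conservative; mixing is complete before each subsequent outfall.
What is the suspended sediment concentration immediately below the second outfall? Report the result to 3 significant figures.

38.1 mg/L

Below outfall 1: Q → 5180 L/s, C = (4900·19.00 + 280.0·68.10)/5180 = 21.65 mg/L.
Below outfall 2: Q → 5582 L/s, C = (5180·21.65 + 402.0·250.0)/5582 = 38.10 mg/L.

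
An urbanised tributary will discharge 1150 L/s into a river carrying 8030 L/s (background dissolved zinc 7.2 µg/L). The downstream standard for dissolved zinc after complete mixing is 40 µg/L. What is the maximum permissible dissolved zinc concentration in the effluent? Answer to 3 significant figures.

At the limit, (Qr·Cr + Qe·Cₑ)/(Qr + Qe) = 40:
Cₑ = (9180·40 − 8030·7.200) / 1150 = 269.0 µg/L.

269 µg/L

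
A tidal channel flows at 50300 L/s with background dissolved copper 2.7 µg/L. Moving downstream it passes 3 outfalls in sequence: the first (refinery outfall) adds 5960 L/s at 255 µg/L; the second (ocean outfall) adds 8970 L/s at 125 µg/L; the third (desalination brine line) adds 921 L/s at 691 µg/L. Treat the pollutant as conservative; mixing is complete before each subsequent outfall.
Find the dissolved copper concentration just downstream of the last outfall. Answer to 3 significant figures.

51.6 µg/L

Outfall 1: combined Q = 56260 L/s; C = (50300·2.700 + 5960·255.0)/56260 = 29.43 µg/L.
Outfall 2: combined Q = 65230 L/s; C = (56260·29.43 + 8970·125.0)/65230 = 42.57 µg/L.
Outfall 3: combined Q = 66150 L/s; C = (65230·42.57 + 921.0·691.0)/66150 = 51.60 µg/L.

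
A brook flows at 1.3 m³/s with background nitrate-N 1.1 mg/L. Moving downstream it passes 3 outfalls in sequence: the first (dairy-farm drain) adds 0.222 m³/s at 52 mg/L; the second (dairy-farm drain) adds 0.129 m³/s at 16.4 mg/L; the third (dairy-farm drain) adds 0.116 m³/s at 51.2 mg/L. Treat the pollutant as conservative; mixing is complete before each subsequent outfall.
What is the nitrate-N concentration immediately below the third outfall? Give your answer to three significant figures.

Outfall 1: combined Q = 1.522 m³/s; C = (1.300·1.100 + 0.2220·52.00)/1.522 = 8.524 mg/L.
Outfall 2: combined Q = 1.651 m³/s; C = (1.522·8.524 + 0.1290·16.40)/1.651 = 9.140 mg/L.
Outfall 3: combined Q = 1.767 m³/s; C = (1.651·9.140 + 0.1160·51.20)/1.767 = 11.90 mg/L.

11.9 mg/L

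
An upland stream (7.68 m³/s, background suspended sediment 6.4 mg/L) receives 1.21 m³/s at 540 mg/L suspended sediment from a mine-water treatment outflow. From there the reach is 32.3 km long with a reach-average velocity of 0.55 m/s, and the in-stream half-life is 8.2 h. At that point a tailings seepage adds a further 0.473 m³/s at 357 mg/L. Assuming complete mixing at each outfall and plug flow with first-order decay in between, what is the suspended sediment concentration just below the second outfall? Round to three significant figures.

After mixing, C = (7.680·6.400 + 1.210·540.0) / 8.890 = 702.6/8.890 = 79.03 mg/L; combined flow 8.890 m³/s.
Travel time t = 32.3·1000 / 0.55 = 58730 s = 16.31 h.
Half-life 8.2 h → k = ln 2 / 8.2 = 0.08453 h⁻¹ = 2.029 d⁻¹.
First-order decay: C = 79.03·exp(−k·t) = 79.03·0.2518 = 19.90 mg/L.
Second outfall: C = (8.890·19.90 + 0.4730·357.0)/9.363 = 36.93 mg/L.

36.9 mg/L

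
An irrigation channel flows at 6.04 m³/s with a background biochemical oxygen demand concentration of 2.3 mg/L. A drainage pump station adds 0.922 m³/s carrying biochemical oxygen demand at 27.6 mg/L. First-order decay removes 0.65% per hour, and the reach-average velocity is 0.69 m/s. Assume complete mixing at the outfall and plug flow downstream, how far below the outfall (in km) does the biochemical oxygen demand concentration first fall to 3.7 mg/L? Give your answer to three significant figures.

161 km

Flow-weighted average: C = (6.040·2.300 + 0.9220·27.60) / 6.962 = 39.34/6.962 = 5.651 mg/L.
0.65%/h lost → k = −ln(1 − 0.0065) = 0.006521 h⁻¹.
Set 5.651·exp(−k·t) = 3.7 → t = ln(5.651/3.7)/k = 233700 s = 64.93 h.
Distance = v·t = 0.69·233700 = 161300 m = 161.3 km.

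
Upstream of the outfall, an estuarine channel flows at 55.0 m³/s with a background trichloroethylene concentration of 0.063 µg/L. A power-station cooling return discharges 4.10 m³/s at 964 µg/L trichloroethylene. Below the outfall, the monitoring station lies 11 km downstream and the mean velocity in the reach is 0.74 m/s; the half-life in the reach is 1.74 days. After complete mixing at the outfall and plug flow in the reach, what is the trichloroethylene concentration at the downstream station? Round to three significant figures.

Mixed concentration C = ΣQC/ΣQ = (55.00·0.06300 + 4.100·964.0) / 59.10 = 3956/59.10 = 66.94 µg/L.
Travel time t = 11·1000 / 0.74 = 14860 s = 4.129 h.
Half-life 1.74 d → k = ln 2 / 1.74 = 0.3984 d⁻¹.
After decay, C = 66.94 × e^(−kt) = 66.94 × 0.9338 = 62.50 µg/L.

62.5 µg/L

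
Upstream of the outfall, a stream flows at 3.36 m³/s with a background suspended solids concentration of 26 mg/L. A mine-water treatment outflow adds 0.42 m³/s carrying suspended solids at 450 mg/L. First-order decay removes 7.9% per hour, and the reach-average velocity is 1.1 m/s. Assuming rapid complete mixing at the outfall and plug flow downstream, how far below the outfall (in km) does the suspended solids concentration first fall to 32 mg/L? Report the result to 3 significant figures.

Mixed concentration C = ΣQC/ΣQ = (3.360·26.00 + 0.4200·450.0) / 3.780 = 276.4/3.780 = 73.11 mg/L.
7.9%/h lost → k = −ln(1 − 0.079) = 0.08230 h⁻¹.
Set 73.11·exp(−k·t) = 32 → t = ln(73.11/32)/k = 36140 s = 10.04 h.
Distance = v·t = 1.1·36140 = 39760 m = 39.76 km.

39.8 km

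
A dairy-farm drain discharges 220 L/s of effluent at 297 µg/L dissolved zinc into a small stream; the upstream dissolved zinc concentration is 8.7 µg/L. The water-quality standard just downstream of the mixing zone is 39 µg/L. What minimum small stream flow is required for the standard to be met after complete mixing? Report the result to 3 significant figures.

Set C_mix = 39: (Q·8.700 + 220.0·297.0) / (Q + 220.0) = 39
→ Q = 220.0·(297.0 − 39)/(39 − 8.700) = 1873 L/s.

1870 L/s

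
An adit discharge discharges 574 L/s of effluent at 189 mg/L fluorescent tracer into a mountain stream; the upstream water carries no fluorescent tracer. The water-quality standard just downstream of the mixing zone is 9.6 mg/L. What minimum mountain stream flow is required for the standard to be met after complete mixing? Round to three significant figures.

Set C_mix = 9.6: (Q·0 + 574.0·189.0) / (Q + 574.0) = 9.6
→ Q = 574.0·(189.0 − 9.6)/(9.6 − 0) = 10730 L/s.

10700 L/s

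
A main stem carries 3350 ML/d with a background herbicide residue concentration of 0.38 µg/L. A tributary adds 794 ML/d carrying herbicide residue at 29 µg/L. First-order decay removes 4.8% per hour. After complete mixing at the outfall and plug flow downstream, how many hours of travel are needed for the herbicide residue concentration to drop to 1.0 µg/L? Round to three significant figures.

36.0 h

Conservation of mass: C = (3350·0.3800 + 794.0·29.00) / 4144 = 24300/4144 = 5.864 µg/L.
4.8%/h lost → k = −ln(1 − 0.048) = 0.04919 h⁻¹.
5.864·exp(−k·t) = 1.0 → t = ln(5.864/1.0)/k = 129400 s = 35.96 h.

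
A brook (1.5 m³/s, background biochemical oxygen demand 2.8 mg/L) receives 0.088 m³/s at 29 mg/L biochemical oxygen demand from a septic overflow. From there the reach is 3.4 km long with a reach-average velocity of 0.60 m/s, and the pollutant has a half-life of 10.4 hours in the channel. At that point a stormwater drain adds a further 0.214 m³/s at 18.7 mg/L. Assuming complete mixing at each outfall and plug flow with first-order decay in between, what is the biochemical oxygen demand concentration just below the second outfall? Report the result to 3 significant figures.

Conservation of mass: C = (1.500·2.800 + 0.08800·29.00) / 1.588 = 6.752/1.588 = 4.252 mg/L; combined flow 1.588 m³/s.
Travel time t = 3.4·1000 / 0.60 = 5667 s = 1.574 h.
Half-life 10.4 h → k = ln 2 / 10.4 = 0.06665 h⁻¹ = 1.600 d⁻¹.
First-order decay: C = 4.252·exp(−k·t) = 4.252·0.9004 = 3.828 mg/L.
Second outfall: C = (1.588·3.828 + 0.2140·18.70)/1.802 = 5.595 mg/L.

5.59 mg/L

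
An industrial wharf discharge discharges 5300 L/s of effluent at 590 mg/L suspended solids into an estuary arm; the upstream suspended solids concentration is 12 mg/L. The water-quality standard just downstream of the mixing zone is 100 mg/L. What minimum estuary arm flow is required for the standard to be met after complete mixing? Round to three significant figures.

29500 L/s

Set C_mix = 100: (Q·12.00 + 5300·590.0) / (Q + 5300) = 100
→ Q = 5300·(590.0 − 100)/(100 − 12.00) = 29510 L/s.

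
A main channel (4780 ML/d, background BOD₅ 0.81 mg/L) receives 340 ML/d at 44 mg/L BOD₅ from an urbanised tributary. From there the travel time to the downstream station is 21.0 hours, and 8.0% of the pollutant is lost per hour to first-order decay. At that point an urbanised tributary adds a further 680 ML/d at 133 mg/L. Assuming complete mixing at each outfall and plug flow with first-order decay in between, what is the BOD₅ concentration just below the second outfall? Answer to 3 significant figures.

After mixing, C = (4780·0.8100 + 340.0·44.00) / 5120 = 18830/5120 = 3.678 mg/L; combined flow 5120 ML/d.
8.0%/h lost → k = −ln(1 − 0.08) = 0.08338 h⁻¹.
After decay, C = 3.678 × e^(−kt) = 3.678 × 0.1736 = 0.6385 mg/L.
At the second outfall, C = (5120·0.6385 + 680.0·133.0) / (5120 + 680.0) = 16.16 mg/L.

16.2 mg/L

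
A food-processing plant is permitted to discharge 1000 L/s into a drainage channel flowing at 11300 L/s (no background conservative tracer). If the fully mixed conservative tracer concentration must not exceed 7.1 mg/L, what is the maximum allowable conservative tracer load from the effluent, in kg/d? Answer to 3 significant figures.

7550 kg/d

Mass balance at the limit: 11300·0 + 1000·Cₑ = 12300·7.1 → Cₑ = 87.33 mg/L.
1000 L/s = 1.000 m³/s. Load = 1.000 m³/s × 87.33 g/m³ × 86 400 s/d = 7545 kg/d.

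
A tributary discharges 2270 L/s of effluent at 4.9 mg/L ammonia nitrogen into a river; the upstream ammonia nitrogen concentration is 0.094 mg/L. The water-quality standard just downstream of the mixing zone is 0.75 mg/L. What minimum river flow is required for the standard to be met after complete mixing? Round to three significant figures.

14400 L/s

Set C_mix = 0.75: (Q·0.09400 + 2270·4.900) / (Q + 2270) = 0.75
→ Q = 2270·(4.900 − 0.75)/(0.75 − 0.09400) = 14360 L/s.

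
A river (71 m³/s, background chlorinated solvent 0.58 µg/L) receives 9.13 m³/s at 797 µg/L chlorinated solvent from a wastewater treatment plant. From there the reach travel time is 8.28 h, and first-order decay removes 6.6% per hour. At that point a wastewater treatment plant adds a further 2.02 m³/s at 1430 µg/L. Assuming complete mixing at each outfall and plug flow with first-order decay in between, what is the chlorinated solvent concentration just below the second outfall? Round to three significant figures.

85.8 µg/L

Flow-weighted average: C = (71.00·0.5800 + 9.130·797.0) / 80.13 = 7318/80.13 = 91.32 µg/L; combined flow 80.13 m³/s.
6.6%/h lost → k = −ln(1 − 0.066) = 0.06828 h⁻¹.
Applying C = C₀e^(−kt): 91.32 × 0.5682 = 51.89 µg/L.
Second outfall: C = (80.13·51.89 + 2.020·1430)/82.15 = 85.77 µg/L.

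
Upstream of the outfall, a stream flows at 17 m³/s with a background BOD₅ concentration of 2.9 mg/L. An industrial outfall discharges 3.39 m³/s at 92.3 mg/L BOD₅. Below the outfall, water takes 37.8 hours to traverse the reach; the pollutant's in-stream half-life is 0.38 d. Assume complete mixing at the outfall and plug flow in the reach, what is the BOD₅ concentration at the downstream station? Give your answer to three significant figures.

Flow-weighted average: C = (17.00·2.900 + 3.390·92.30) / 20.39 = 362.2/20.39 = 17.76 mg/L.
Half-life 0.38 d → k = ln 2 / 0.38 = 1.824 d⁻¹.
First-order decay: C = 17.76·exp(−k·t) = 17.76·0.05653 = 1.004 mg/L.

1.00 mg/L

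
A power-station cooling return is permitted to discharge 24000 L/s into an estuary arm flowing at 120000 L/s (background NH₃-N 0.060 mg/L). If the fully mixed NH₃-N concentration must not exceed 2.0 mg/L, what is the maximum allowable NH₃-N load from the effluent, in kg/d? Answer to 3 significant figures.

Mass balance at the limit: 120000·0.06000 + 24000·Cₑ = 144000·2.0 → Cₑ = 11.70 mg/L.
24000 L/s = 24.00 m³/s. Load = 24.00 m³/s × 11.70 g/m³ × 86 400 s/d = 24260 kg/d.

24300 kg/d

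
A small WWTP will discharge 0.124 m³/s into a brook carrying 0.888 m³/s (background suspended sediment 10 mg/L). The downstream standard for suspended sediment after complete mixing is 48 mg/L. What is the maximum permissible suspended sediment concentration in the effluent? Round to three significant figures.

At the limit, (Qr·Cr + Qe·Cₑ)/(Qr + Qe) = 48:
Cₑ = (1.012·48 − 0.8880·10.00) / 0.1240 = 320.1 mg/L.

320 mg/L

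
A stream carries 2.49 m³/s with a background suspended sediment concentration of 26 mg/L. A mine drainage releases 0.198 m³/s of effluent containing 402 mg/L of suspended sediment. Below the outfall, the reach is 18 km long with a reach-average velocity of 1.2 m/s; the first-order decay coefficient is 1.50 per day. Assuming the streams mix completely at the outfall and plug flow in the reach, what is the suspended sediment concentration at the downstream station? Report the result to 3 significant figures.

After mixing, C = (2.490·26.00 + 0.1980·402.0) / 2.688 = 144.3/2.688 = 53.70 mg/L.
Travel time t = 18·1000 / 1.2 = 15000 s = 4.167 h.
First-order decay: C = 53.70·exp(−k·t) = 53.70·0.7707 = 41.39 mg/L.

41.4 mg/L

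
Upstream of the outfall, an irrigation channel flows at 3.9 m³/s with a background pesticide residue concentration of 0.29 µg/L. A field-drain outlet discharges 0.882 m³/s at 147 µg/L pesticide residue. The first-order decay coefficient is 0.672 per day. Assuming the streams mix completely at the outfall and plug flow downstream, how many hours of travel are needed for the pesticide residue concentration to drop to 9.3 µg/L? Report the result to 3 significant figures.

Mixed concentration C = ΣQC/ΣQ = (3.900·0.2900 + 0.8820·147.0) / 4.782 = 130.8/4.782 = 27.35 µg/L.
27.35·exp(−k·t) = 9.3 → t = ln(27.35/9.3)/k = 138700 s = 38.52 h.

38.5 h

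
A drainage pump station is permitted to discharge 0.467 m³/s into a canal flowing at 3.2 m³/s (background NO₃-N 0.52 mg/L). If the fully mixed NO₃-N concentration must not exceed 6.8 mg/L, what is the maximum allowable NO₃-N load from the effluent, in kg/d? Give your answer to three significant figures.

2010 kg/d

Mass balance at the limit: 3.200·0.5200 + 0.4670·Cₑ = 3.667·6.8 → Cₑ = 49.83 mg/L.
Load = 0.4670 m³/s × 49.83 g/m³ × 86 400 s/d = 2011 kg/d.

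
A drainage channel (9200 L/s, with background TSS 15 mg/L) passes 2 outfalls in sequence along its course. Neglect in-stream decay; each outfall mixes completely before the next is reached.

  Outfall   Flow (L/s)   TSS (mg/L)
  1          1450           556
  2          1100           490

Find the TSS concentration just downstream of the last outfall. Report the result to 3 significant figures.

Outfall 1: combined Q = 10650 L/s; C = (9200·15.00 + 1450·556.0)/10650 = 88.66 mg/L.
Outfall 2: combined Q = 11750 L/s; C = (10650·88.66 + 1100·490.0)/11750 = 126.2 mg/L.

126 mg/L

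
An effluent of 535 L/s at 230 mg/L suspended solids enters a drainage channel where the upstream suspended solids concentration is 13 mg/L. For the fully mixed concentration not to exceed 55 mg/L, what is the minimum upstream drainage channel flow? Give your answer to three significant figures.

2230 L/s

Set C_mix = 55: (Q·13.00 + 535.0·230.0) / (Q + 535.0) = 55
→ Q = 535.0·(230.0 − 55)/(55 − 13.00) = 2229 L/s.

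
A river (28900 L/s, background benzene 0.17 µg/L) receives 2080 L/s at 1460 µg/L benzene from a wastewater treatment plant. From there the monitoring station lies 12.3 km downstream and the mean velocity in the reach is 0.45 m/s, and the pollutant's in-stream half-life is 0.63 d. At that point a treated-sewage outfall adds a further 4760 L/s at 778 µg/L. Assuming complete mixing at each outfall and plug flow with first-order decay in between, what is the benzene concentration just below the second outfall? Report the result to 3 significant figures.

164 µg/L

After mixing, C = (28900·0.1700 + 2080·1460) / 30980 = 3042000/30980 = 98.18 µg/L; combined flow 30980 L/s.
Travel time t = 12.3·1000 / 0.45 = 27330 s = 7.593 h.
Half-life 0.63 d → k = ln 2 / 0.63 = 1.100 d⁻¹.
After decay, C = 98.18 × e^(−kt) = 98.18 × 0.7061 = 69.32 µg/L.
At the second outfall, C = (30980·69.32 + 4760·778.0) / (30980 + 4760) = 163.7 µg/L.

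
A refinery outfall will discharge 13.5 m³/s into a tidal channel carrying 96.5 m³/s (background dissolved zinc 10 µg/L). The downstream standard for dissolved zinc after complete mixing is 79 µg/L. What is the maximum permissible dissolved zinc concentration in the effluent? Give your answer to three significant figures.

At the limit, (Qr·Cr + Qe·Cₑ)/(Qr + Qe) = 79:
Cₑ = (110.0·79 − 96.50·10.00) / 13.50 = 572.2 µg/L.

572 µg/L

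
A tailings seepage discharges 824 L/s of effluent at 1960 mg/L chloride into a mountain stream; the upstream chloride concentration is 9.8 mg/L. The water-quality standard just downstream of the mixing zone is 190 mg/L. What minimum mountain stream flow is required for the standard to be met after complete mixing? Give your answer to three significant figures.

8090 L/s

Set C_mix = 190: (Q·9.800 + 824.0·1960) / (Q + 824.0) = 190
→ Q = 824.0·(1960 − 190)/(190 − 9.800) = 8094 L/s.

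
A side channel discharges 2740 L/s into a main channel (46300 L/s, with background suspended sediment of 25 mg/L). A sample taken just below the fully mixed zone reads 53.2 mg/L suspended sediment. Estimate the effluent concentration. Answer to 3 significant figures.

530 mg/L

Mass balance: 46300·25.00 + 2740·Cₑ = 49040·53.20
→ Cₑ = (49040·53.20 − 46300·25.00) / 2740 = 529.7 mg/L.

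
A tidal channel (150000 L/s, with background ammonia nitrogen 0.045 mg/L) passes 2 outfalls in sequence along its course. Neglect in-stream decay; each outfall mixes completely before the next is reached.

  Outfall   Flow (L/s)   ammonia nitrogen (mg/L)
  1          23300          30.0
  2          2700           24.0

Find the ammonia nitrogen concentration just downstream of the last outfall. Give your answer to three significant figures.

4.38 mg/L

Outfall 1: combined Q = 173300 L/s; C = (150000·0.04500 + 23300·30.00)/173300 = 4.072 mg/L.
Outfall 2: combined Q = 176000 L/s; C = (173300·4.072 + 2700·24.00)/176000 = 4.378 mg/L.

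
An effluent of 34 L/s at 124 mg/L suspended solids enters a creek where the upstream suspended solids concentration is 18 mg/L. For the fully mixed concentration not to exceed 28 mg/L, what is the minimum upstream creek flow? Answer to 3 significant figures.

326 L/s

Set C_mix = 28: (Q·18.00 + 34.00·124.0) / (Q + 34.00) = 28
→ Q = 34.00·(124.0 − 28)/(28 − 18.00) = 326.4 L/s.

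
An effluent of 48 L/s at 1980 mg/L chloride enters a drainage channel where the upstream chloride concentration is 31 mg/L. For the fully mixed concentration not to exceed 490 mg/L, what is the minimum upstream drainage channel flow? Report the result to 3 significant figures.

156 L/s

Set C_mix = 490: (Q·31.00 + 48.00·1980) / (Q + 48.00) = 490
→ Q = 48.00·(1980 − 490)/(490 − 31.00) = 155.8 L/s.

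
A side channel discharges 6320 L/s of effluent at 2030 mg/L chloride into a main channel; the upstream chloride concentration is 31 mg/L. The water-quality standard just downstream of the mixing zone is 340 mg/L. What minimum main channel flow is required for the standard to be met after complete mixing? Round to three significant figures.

34600 L/s

Set C_mix = 340: (Q·31.00 + 6320·2030) / (Q + 6320) = 340
→ Q = 6320·(2030 − 340)/(340 − 31.00) = 34570 L/s.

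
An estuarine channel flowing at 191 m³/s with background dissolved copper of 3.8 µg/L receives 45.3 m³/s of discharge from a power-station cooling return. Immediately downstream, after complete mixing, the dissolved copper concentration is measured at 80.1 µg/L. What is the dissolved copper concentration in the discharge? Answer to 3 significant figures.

402 µg/L

Mass balance: 191.0·3.800 + 45.30·Cₑ = 236.3·80.10
→ Cₑ = (236.3·80.10 − 191.0·3.800) / 45.30 = 401.8 µg/L.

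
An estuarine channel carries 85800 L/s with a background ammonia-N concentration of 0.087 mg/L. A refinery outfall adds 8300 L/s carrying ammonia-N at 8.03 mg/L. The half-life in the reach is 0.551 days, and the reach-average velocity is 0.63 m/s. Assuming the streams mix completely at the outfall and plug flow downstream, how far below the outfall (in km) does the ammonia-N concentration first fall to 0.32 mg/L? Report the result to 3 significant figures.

39.0 km

Mass balance: C = (85800·0.08700 + 8300·8.030) / 94100 = 74110/94100 = 0.7876 mg/L.
Half-life 0.551 d → k = ln 2 / 0.551 = 1.258 d⁻¹.
Set 0.7876·exp(−k·t) = 0.32 → t = ln(0.7876/0.32)/k = 61860 s = 17.18 h.
Distance = v·t = 0.63·61860 = 38970 m = 38.97 km.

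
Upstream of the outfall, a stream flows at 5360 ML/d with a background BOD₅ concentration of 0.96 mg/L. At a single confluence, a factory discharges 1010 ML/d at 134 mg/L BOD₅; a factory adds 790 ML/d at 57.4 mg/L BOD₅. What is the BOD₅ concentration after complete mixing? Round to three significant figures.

26.0 mg/L

Conservation of mass: C = (5360·0.9600 + 1010·134.0 + 790.0·57.40) / 7160 = 185800/7160 = 25.95 mg/L.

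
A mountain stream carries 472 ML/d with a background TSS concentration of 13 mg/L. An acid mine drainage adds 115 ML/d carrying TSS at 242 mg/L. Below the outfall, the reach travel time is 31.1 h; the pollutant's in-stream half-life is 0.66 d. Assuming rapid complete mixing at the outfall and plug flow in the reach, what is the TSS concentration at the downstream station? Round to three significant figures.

14.8 mg/L

After mixing, C = (472.0·13.00 + 115.0·242.0) / 587.0 = 33970/587.0 = 57.86 mg/L.
Half-life 0.66 d → k = ln 2 / 0.66 = 1.050 d⁻¹.
Applying C = C₀e^(−kt): 57.86 × 0.2564 = 14.84 mg/L.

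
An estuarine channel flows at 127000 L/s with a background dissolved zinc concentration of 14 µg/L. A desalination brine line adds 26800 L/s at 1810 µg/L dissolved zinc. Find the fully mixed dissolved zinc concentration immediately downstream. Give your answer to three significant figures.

Flow-weighted average: C = (127000·14.00 + 26800·1810) / 153800 = 50290000/153800 = 327.0 µg/L.

327 µg/L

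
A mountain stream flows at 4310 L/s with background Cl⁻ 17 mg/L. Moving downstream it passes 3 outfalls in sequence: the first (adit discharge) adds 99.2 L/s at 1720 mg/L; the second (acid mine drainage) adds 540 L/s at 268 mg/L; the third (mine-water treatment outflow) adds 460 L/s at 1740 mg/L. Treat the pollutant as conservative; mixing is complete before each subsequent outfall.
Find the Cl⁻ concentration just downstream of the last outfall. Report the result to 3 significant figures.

220 mg/L

Outfall 1: combined Q = 4409 L/s; C = (4310·17.00 + 99.20·1720)/4409 = 55.31 mg/L.
Outfall 2: combined Q = 4949 L/s; C = (4409·55.31 + 540.0·268.0)/4949 = 78.52 mg/L.
Outfall 3: combined Q = 5409 L/s; C = (4949·78.52 + 460.0·1740)/5409 = 219.8 mg/L.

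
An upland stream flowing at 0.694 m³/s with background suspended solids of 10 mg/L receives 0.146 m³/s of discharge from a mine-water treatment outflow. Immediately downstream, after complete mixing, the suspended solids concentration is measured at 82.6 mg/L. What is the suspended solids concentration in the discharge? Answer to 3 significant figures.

428 mg/L

Mass balance: 0.6940·10.00 + 0.1460·Cₑ = 0.8400·82.60
→ Cₑ = (0.8400·82.60 − 0.6940·10.00) / 0.1460 = 427.7 mg/L.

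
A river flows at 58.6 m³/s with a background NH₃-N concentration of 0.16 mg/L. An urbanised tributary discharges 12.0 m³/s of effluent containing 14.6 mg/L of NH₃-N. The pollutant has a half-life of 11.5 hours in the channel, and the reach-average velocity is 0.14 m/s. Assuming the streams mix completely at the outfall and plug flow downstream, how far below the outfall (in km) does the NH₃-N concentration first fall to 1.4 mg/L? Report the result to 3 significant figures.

Mass balance: C = (58.60·0.1600 + 12.00·14.60) / 70.60 = 184.6/70.60 = 2.614 mg/L.
Half-life 11.5 h → k = ln 2 / 11.5 = 0.06027 h⁻¹ = 1.447 d⁻¹.
Set 2.614·exp(−k·t) = 1.4 → t = ln(2.614/1.4)/k = 37300 s = 10.36 h.
Distance = v·t = 0.14·37300 = 5222 m = 5.222 km.

5.22 km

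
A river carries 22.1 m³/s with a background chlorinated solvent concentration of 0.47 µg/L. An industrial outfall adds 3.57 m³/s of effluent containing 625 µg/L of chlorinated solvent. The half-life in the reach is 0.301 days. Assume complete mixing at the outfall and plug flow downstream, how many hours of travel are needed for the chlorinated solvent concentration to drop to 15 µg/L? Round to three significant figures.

Mass balance: C = (22.10·0.4700 + 3.570·625.0) / 25.67 = 2242/25.67 = 87.33 µg/L.
Half-life 0.301 d → k = ln 2 / 0.301 = 2.303 d⁻¹.
87.33·exp(−k·t) = 15 → t = ln(87.33/15)/k = 66090 s = 18.36 h.

18.4 h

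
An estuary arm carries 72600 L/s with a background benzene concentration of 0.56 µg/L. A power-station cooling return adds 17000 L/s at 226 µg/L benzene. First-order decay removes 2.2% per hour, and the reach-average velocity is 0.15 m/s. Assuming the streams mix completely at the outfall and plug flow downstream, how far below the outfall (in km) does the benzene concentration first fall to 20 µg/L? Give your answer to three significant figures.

18.8 km

After mixing, C = (72600·0.5600 + 17000·226.0) / 89600 = 3883000/89600 = 43.33 µg/L.
2.2%/h lost → k = −ln(1 − 0.022) = 0.02225 h⁻¹.
Set 43.33·exp(−k·t) = 20 → t = ln(43.33/20)/k = 125100 s = 34.76 h.
Distance = v·t = 0.15·125100 = 18770 m = 18.77 km.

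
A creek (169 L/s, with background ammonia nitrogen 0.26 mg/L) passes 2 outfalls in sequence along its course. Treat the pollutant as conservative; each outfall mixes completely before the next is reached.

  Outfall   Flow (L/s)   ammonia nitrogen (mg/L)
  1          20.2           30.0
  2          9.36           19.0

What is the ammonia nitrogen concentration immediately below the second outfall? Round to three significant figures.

4.17 mg/L

Below outfall 1: Q → 189.2 L/s, C = (169.0·0.2600 + 20.20·30.00)/189.2 = 3.435 mg/L.
Below outfall 2: Q → 198.6 L/s, C = (189.2·3.435 + 9.360·19.00)/198.6 = 4.169 mg/L.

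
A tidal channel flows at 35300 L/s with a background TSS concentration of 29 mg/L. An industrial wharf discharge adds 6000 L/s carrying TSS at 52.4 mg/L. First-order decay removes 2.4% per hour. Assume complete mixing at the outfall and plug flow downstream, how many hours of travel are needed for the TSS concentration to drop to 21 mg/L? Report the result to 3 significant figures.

17.8 h

After mixing, C = (35300·29.00 + 6000·52.40) / 41300 = 1338000/41300 = 32.40 mg/L.
2.4%/h lost → k = −ln(1 − 0.024) = 0.02429 h⁻¹.
32.40·exp(−k·t) = 21 → t = ln(32.40/21)/k = 64260 s = 17.85 h.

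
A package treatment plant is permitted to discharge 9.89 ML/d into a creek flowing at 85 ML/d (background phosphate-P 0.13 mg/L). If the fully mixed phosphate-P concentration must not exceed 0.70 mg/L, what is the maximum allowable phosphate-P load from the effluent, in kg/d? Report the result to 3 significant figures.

55.4 kg/d

Mass balance at the limit: 85.00·0.1300 + 9.890·Cₑ = 94.89·0.70 → Cₑ = 5.599 mg/L.
9.890 ML/d = 0.1145 m³/s. Load = 0.1145 m³/s × 5.599 g/m³ × 86 400 s/d = 55.37 kg/d.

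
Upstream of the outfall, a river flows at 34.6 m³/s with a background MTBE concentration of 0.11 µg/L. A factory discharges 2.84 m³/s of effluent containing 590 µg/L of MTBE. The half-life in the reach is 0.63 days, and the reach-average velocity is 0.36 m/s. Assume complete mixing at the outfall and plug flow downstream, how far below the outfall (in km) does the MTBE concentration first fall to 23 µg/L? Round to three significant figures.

Mass balance: C = (34.60·0.1100 + 2.840·590.0) / 37.44 = 1679/37.44 = 44.86 µg/L.
Half-life 0.63 d → k = ln 2 / 0.63 = 1.100 d⁻¹.
Set 44.86·exp(−k·t) = 23 → t = ln(44.86/23)/k = 52450 s = 14.57 h.
Distance = v·t = 0.36·52450 = 18880 m = 18.88 km.

18.9 km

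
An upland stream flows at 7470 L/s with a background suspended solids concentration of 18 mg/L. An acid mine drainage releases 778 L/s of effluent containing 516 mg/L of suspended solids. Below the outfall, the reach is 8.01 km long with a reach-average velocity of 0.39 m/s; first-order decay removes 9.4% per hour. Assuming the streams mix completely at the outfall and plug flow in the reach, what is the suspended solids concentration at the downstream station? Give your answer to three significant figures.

Mass balance: C = (7470·18.00 + 778.0·516.0) / 8248 = 535900/8248 = 64.97 mg/L.
Travel time t = 8.01·1000 / 0.39 = 20540 s = 5.705 h.
9.4%/h lost → k = −ln(1 − 0.094) = 0.09872 h⁻¹.
After decay, C = 64.97 × e^(−kt) = 64.97 × 0.5694 = 37.00 mg/L.

37.0 mg/L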